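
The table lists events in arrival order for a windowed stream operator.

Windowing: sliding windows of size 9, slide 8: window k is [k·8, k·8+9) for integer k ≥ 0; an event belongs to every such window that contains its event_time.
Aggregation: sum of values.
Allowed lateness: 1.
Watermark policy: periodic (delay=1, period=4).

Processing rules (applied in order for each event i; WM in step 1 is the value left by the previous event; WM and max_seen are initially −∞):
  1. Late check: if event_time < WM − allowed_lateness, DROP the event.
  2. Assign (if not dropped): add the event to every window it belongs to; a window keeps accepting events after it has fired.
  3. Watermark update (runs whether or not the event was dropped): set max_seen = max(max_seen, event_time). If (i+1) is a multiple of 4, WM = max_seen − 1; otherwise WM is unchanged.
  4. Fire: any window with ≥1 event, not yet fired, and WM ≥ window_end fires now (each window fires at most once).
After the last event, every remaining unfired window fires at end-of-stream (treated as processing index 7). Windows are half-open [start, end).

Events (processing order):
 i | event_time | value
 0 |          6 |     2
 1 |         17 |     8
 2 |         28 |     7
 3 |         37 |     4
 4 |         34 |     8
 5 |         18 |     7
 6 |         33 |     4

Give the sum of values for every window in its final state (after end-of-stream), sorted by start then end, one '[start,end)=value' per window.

i=0 t=6 v=2: → [0,9); WM=−∞
i=1 t=17 v=8: → [16,25); WM=−∞
i=2 t=28 v=7: → [24,33); WM=−∞
i=3 t=37 v=4: → [32,41); WM=36; [0,9) fires=2 [16,25) fires=8 [24,33) fires=7
i=4 t=34 v=8: DROP (t<36-1); WM=36
i=5 t=18 v=7: DROP (t<36-1); WM=36
i=6 t=33 v=4: DROP (t<36-1); WM=36

[0,9)=2 [16,25)=8 [24,33)=7 [32,41)=4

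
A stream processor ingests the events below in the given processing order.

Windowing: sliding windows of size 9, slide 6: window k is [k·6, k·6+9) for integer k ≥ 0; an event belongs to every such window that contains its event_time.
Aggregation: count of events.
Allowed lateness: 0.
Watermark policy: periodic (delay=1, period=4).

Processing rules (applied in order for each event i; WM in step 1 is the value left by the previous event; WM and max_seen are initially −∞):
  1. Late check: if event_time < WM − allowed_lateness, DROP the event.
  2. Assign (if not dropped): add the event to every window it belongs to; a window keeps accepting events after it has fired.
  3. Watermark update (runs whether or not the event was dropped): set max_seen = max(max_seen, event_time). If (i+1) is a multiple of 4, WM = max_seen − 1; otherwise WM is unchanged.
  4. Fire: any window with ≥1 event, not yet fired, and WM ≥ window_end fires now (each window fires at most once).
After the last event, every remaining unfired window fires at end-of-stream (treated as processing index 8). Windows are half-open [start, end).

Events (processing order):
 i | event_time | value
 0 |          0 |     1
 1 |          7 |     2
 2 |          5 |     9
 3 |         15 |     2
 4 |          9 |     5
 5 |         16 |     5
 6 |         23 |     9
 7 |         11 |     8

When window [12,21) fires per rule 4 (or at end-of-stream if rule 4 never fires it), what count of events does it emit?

i=0 t=0 v=1: → [0,9); WM=−∞
i=1 t=7 v=2: → [6,15),[0,9); WM=−∞
i=2 t=5 v=9: → [0,9); WM=−∞
i=3 t=15 v=2: → [12,21); WM=14; [0,9) fires=3
i=4 t=9 v=5: DROP (t<14-0); WM=14
i=5 t=16 v=5: → [12,21); WM=14
i=6 t=23 v=9: → [18,27); WM=14
i=7 t=11 v=8: DROP (t<14-0); WM=22; [6,15) fires=1 [12,21) fires=2

2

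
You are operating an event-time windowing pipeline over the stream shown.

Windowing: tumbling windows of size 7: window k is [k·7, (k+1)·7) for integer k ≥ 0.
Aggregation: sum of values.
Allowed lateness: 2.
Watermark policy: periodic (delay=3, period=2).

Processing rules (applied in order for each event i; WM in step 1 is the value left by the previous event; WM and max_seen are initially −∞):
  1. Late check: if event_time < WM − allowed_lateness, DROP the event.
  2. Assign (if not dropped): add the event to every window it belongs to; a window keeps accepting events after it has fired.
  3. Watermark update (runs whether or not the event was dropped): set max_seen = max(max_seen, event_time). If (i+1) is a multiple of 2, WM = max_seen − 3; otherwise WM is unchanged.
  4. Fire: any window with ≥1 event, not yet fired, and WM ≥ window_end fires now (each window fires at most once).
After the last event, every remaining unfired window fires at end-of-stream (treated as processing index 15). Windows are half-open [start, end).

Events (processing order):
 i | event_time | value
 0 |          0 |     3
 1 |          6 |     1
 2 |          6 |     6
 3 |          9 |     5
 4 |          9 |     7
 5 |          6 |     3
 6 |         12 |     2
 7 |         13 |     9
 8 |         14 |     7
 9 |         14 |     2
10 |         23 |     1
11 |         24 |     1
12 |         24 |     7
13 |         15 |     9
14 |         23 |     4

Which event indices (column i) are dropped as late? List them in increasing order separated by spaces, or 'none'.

13

i=0 t=0 v=3: → [0,7); WM=−∞
i=1 t=6 v=1: → [0,7); WM=3
i=2 t=6 v=6: → [0,7); WM=3
i=3 t=9 v=5: → [7,14); WM=6
i=4 t=9 v=7: → [7,14); WM=6
i=5 t=6 v=3: → [0,7); WM=6
i=6 t=12 v=2: → [7,14); WM=6
i=7 t=13 v=9: → [7,14); WM=10; [0,7) fires=13
i=8 t=14 v=7: → [14,21); WM=10
i=9 t=14 v=2: → [14,21); WM=11
i=10 t=23 v=1: → [21,28); WM=11
i=11 t=24 v=1: → [21,28); WM=21; [7,14) fires=23 [14,21) fires=9
i=12 t=24 v=7: → [21,28); WM=21
i=13 t=15 v=9: DROP (t<21-2); WM=21
i=14 t=23 v=4: → [21,28); WM=21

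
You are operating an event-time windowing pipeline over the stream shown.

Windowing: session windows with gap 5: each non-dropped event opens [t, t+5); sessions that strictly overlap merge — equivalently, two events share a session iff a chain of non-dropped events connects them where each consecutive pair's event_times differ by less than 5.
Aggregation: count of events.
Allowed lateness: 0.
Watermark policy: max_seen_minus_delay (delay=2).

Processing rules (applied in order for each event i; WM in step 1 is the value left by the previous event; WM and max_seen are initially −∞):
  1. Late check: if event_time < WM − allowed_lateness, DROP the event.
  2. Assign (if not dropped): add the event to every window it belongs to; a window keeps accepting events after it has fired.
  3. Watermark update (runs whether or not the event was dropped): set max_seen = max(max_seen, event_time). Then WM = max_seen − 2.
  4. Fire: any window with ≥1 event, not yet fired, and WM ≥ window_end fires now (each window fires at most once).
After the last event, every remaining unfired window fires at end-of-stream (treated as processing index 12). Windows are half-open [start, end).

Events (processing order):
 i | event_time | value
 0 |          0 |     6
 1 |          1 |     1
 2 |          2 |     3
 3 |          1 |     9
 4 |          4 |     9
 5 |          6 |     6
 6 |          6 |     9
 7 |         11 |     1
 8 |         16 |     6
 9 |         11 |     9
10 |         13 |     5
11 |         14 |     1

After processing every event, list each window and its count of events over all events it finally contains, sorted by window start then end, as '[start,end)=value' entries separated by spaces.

i=0 t=0 v=6: → [0,5); WM=-2
i=1 t=1 v=1: → [0,6); WM=-1
i=2 t=2 v=3: → [0,7); WM=0
i=3 t=1 v=9: → [0,7); WM=0
i=4 t=4 v=9: → [0,9); WM=2
i=5 t=6 v=6: → [0,11); WM=4
i=6 t=6 v=9: → [0,11); WM=4
i=7 t=11 v=1: → [11,16); WM=9
i=8 t=16 v=6: → [16,21); WM=14
i=9 t=11 v=9: DROP (t<14-0); WM=14
i=10 t=13 v=5: DROP (t<14-0); WM=14
i=11 t=14 v=1: → [11,21); WM=14

[0,11)=7 [11,21)=3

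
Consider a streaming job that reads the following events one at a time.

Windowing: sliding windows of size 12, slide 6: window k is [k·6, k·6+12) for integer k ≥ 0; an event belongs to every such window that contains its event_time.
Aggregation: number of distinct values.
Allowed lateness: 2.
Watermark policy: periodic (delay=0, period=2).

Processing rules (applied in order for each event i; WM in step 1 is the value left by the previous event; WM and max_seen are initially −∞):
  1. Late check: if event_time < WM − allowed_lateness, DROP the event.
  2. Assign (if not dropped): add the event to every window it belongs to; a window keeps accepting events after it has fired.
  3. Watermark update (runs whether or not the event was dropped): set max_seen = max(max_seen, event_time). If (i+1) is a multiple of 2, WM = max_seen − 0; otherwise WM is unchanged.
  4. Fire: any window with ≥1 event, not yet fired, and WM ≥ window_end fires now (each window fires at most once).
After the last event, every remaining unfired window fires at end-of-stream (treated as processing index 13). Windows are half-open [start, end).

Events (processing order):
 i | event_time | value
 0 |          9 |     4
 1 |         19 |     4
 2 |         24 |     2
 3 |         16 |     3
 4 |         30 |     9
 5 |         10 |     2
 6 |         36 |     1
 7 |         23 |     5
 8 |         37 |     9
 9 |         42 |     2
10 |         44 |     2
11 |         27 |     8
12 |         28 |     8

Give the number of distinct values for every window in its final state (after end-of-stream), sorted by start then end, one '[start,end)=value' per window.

i=0 t=9 v=4: → [6,18),[0,12); WM=−∞
i=1 t=19 v=4: → [18,30),[12,24); WM=19; [0,12) fires=1 [6,18) fires=1
i=2 t=24 v=2: → [24,36),[18,30); WM=19
i=3 t=16 v=3: DROP (t<19-2); WM=24; [12,24) fires=1
i=4 t=30 v=9: → [30,42),[24,36); WM=24
i=5 t=10 v=2: DROP (t<24-2); WM=30; [18,30) fires=2
i=6 t=36 v=1: → [36,48),[30,42); WM=30
i=7 t=23 v=5: DROP (t<30-2); WM=36; [24,36) fires=2
i=8 t=37 v=9: → [36,48),[30,42); WM=36
i=9 t=42 v=2: → [42,54),[36,48); WM=42; [30,42) fires=2
i=10 t=44 v=2: → [42,54),[36,48); WM=42
i=11 t=27 v=8: DROP (t<42-2); WM=44
i=12 t=28 v=8: DROP (t<44-2); WM=44

[0,12)=1 [6,18)=1 [12,24)=1 [18,30)=2 [24,36)=2 [30,42)=2 [36,48)=3 [42,54)=1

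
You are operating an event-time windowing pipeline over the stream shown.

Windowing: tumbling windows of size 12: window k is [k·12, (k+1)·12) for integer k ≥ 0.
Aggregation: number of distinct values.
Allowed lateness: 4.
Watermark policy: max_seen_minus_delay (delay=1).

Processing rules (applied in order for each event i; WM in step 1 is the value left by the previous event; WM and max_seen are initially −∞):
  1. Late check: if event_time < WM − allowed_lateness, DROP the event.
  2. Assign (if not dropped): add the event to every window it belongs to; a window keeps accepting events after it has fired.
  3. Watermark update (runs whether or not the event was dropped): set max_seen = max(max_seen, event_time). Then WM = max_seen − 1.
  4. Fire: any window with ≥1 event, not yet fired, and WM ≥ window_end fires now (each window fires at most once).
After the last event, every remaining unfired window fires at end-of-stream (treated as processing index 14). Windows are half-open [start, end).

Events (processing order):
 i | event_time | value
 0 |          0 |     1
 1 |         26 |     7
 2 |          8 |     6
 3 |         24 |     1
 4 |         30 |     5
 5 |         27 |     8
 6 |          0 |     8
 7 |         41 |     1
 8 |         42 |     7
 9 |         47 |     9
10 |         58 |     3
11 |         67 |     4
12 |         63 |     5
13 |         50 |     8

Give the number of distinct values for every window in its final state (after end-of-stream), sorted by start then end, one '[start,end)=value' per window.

i=0 t=0 v=1: → [0,12); WM=-1
i=1 t=26 v=7: → [24,36); WM=25; [0,12) fires=1
i=2 t=8 v=6: DROP (t<25-4); WM=25
i=3 t=24 v=1: → [24,36); WM=25
i=4 t=30 v=5: → [24,36); WM=29
i=5 t=27 v=8: → [24,36); WM=29
i=6 t=0 v=8: DROP (t<29-4); WM=29
i=7 t=41 v=1: → [36,48); WM=40; [24,36) fires=4
i=8 t=42 v=7: → [36,48); WM=41
i=9 t=47 v=9: → [36,48); WM=46
i=10 t=58 v=3: → [48,60); WM=57; [36,48) fires=3
i=11 t=67 v=4: → [60,72); WM=66; [48,60) fires=1
i=12 t=63 v=5: → [60,72); WM=66
i=13 t=50 v=8: DROP (t<66-4); WM=66

[0,12)=1 [24,36)=4 [36,48)=3 [48,60)=1 [60,72)=2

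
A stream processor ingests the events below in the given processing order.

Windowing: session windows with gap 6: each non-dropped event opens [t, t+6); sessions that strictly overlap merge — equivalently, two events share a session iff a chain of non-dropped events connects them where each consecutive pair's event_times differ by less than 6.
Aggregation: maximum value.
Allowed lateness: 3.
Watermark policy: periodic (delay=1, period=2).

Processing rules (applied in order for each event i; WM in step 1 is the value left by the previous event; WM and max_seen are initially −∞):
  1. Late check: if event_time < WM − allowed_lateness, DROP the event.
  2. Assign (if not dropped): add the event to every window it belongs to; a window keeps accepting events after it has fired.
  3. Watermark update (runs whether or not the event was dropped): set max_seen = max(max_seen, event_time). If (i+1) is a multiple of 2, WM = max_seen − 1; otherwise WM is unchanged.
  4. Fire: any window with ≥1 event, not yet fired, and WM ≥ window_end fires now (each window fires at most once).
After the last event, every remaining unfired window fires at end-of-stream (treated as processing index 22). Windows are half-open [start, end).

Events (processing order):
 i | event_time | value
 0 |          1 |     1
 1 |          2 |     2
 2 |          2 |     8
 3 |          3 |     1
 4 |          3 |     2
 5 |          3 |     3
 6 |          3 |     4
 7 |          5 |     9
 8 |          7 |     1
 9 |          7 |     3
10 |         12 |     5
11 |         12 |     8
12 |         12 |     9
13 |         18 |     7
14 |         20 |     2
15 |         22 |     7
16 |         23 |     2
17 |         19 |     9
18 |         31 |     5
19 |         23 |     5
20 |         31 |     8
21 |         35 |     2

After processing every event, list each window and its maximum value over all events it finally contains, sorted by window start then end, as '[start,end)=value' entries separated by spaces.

i=0 t=1 v=1: → [1,7); WM=−∞
i=1 t=2 v=2: → [1,8); WM=1
i=2 t=2 v=8: → [1,8); WM=1
i=3 t=3 v=1: → [1,9); WM=2
i=4 t=3 v=2: → [1,9); WM=2
i=5 t=3 v=3: → [1,9); WM=2
i=6 t=3 v=4: → [1,9); WM=2
i=7 t=5 v=9: → [1,11); WM=4
i=8 t=7 v=1: → [1,13); WM=4
i=9 t=7 v=3: → [1,13); WM=6
i=10 t=12 v=5: → [1,18); WM=6
i=11 t=12 v=8: → [1,18); WM=11
i=12 t=12 v=9: → [1,18); WM=11
i=13 t=18 v=7: → [18,24); WM=17
i=14 t=20 v=2: → [18,26); WM=17
i=15 t=22 v=7: → [18,28); WM=21
i=16 t=23 v=2: → [18,29); WM=21
i=17 t=19 v=9: → [18,29); WM=22
i=18 t=31 v=5: → [31,37); WM=22
i=19 t=23 v=5: → [18,29); WM=30
i=20 t=31 v=8: → [31,37); WM=30
i=21 t=35 v=2: → [31,41); WM=34

[1,18)=9 [18,29)=9 [31,41)=8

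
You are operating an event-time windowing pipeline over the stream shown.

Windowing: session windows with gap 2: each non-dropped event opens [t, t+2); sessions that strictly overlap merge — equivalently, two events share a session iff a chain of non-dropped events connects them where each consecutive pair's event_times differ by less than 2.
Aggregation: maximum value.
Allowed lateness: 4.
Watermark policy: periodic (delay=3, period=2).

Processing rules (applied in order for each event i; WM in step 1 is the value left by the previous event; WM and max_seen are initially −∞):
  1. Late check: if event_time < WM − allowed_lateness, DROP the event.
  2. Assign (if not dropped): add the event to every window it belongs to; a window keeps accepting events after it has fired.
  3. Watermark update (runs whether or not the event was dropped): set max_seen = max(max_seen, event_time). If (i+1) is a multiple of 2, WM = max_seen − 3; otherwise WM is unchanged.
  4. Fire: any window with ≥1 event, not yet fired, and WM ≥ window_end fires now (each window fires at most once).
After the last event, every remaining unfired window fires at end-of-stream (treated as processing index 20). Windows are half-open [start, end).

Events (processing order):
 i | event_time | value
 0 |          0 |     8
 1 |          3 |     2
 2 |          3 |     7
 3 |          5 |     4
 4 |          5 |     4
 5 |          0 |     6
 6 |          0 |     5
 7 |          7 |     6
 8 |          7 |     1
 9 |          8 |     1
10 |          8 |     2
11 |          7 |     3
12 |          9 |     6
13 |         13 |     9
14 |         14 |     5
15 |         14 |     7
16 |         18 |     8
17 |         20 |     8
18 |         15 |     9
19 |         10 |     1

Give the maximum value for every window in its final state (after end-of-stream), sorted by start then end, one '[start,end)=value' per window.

[0,2)=8 [3,5)=7 [5,7)=4 [7,11)=6 [13,17)=9 [18,20)=8 [20,22)=8

i=0 t=0 v=8: → [0,2); WM=−∞
i=1 t=3 v=2: → [3,5); WM=0
i=2 t=3 v=7: → [3,5); WM=0
i=3 t=5 v=4: → [5,7); WM=2
i=4 t=5 v=4: → [5,7); WM=2
i=5 t=0 v=6: → [0,2); WM=2
i=6 t=0 v=5: → [0,2); WM=2
i=7 t=7 v=6: → [7,9); WM=4
i=8 t=7 v=1: → [7,9); WM=4
i=9 t=8 v=1: → [7,10); WM=5
i=10 t=8 v=2: → [7,10); WM=5
i=11 t=7 v=3: → [7,10); WM=5
i=12 t=9 v=6: → [7,11); WM=5
i=13 t=13 v=9: → [13,15); WM=10
i=14 t=14 v=5: → [13,16); WM=10
i=15 t=14 v=7: → [13,16); WM=11
i=16 t=18 v=8: → [18,20); WM=11
i=17 t=20 v=8: → [20,22); WM=17
i=18 t=15 v=9: → [13,17); WM=17
i=19 t=10 v=1: DROP (t<17-4); WM=17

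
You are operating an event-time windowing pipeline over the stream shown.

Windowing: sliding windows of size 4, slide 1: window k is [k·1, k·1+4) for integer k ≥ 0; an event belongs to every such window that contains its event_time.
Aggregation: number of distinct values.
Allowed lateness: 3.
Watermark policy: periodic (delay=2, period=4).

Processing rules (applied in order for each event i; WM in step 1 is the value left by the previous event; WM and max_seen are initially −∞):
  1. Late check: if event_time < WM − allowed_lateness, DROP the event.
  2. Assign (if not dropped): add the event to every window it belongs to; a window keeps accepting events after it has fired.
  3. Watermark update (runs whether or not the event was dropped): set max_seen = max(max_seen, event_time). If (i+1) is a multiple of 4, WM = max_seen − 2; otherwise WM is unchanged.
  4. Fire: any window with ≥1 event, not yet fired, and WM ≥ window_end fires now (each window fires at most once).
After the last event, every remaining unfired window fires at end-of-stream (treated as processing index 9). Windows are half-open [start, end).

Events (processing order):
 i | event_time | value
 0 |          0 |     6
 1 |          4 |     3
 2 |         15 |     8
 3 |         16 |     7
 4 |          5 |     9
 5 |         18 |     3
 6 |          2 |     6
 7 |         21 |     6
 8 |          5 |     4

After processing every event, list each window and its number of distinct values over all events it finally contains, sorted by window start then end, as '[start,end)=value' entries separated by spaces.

[0,4)=1 [1,5)=1 [2,6)=1 [3,7)=1 [4,8)=1 [12,16)=1 [13,17)=2 [14,18)=2 [15,19)=3 [16,20)=2 [17,21)=1 [18,22)=2 [19,23)=1 [20,24)=1 [21,25)=1

i=0 t=0 v=6: → [0,4); WM=−∞
i=1 t=4 v=3: → [4,8),[3,7),[2,6),[1,5); WM=−∞
i=2 t=15 v=8: → [15,19),[14,18),[13,17),[12,16); WM=−∞
i=3 t=16 v=7: → [16,20),[15,19),[14,18),[13,17); WM=14; [0,4) fires=1 [1,5) fires=1 [2,6) fires=1 [3,7) fires=1 [4,8) fires=1
i=4 t=5 v=9: DROP (t<14-3); WM=14
i=5 t=18 v=3: → [18,22),[17,21),[16,20),[15,19); WM=14
i=6 t=2 v=6: DROP (t<14-3); WM=14
i=7 t=21 v=6: → [21,25),[20,24),[19,23),[18,22); WM=19; [12,16) fires=1 [13,17) fires=2 [14,18) fires=2 [15,19) fires=3
i=8 t=5 v=4: DROP (t<19-3); WM=19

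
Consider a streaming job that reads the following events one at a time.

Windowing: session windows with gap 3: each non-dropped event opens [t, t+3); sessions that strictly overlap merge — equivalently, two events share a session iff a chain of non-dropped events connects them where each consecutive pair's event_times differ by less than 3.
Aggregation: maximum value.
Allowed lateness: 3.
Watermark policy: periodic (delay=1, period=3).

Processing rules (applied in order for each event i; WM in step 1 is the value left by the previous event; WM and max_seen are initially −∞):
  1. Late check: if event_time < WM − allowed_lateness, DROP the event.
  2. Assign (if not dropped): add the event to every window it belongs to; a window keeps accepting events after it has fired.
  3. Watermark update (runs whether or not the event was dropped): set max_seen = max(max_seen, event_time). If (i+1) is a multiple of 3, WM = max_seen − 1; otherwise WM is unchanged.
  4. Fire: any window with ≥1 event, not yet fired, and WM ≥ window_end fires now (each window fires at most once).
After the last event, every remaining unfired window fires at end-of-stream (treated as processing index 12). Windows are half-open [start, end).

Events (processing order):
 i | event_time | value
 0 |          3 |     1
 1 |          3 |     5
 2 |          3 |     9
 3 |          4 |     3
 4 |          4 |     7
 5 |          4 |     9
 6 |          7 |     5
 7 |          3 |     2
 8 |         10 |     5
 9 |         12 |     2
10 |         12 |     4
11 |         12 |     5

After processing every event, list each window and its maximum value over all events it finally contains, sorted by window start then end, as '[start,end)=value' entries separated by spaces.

[3,7)=9 [7,10)=5 [10,15)=5

i=0 t=3 v=1: → [3,6); WM=−∞
i=1 t=3 v=5: → [3,6); WM=−∞
i=2 t=3 v=9: → [3,6); WM=2
i=3 t=4 v=3: → [3,7); WM=2
i=4 t=4 v=7: → [3,7); WM=2
i=5 t=4 v=9: → [3,7); WM=3
i=6 t=7 v=5: → [7,10); WM=3
i=7 t=3 v=2: → [3,7); WM=3
i=8 t=10 v=5: → [10,13); WM=9
i=9 t=12 v=2: → [10,15); WM=9
i=10 t=12 v=4: → [10,15); WM=9
i=11 t=12 v=5: → [10,15); WM=11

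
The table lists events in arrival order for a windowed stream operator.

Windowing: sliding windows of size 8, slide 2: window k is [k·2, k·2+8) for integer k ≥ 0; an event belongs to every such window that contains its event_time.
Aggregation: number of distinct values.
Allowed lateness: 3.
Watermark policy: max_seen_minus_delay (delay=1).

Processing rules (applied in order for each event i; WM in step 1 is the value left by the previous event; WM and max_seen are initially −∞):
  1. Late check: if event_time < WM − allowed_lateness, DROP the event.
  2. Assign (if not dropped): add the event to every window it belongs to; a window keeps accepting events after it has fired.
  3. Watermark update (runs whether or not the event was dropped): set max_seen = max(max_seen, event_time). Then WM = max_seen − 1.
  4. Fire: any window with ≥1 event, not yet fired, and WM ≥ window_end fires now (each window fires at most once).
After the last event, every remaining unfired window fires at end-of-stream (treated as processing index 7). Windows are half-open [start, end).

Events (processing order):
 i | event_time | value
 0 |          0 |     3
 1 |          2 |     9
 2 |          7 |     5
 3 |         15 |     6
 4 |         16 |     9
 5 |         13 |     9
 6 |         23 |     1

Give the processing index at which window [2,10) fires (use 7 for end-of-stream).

3

i=0 t=0 v=3: → [0,8); WM=-1
i=1 t=2 v=9: → [2,10),[0,8); WM=1
i=2 t=7 v=5: → [6,14),[4,12),[2,10),[0,8); WM=6
i=3 t=15 v=6: → [14,22),[12,20),[10,18),[8,16); WM=14; [0,8) fires=3 [2,10) fires=2 [4,12) fires=1 [6,14) fires=1
i=4 t=16 v=9: → [16,24),[14,22),[12,20),[10,18); WM=15
i=5 t=13 v=9: → [12,20),[10,18),[8,16),[6,14); WM=15
i=6 t=23 v=1: → [22,30),[20,28),[18,26),[16,24); WM=22; [8,16) fires=2 [10,18) fires=2 [12,20) fires=2 [14,22) fires=2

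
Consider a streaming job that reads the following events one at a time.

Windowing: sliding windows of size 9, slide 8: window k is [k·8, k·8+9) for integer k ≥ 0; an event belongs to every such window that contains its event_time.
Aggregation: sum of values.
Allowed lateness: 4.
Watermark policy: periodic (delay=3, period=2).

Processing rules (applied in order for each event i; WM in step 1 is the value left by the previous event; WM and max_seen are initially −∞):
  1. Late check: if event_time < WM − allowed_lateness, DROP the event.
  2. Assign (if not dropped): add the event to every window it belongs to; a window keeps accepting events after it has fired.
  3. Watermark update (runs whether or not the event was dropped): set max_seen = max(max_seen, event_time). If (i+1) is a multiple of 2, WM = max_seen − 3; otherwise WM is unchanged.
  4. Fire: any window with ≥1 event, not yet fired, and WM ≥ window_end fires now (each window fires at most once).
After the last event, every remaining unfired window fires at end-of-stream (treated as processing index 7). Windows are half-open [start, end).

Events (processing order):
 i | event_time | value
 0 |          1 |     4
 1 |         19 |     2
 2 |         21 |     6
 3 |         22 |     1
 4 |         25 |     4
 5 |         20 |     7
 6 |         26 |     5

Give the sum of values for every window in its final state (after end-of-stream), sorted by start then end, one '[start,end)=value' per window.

i=0 t=1 v=4: → [0,9); WM=−∞
i=1 t=19 v=2: → [16,25); WM=16; [0,9) fires=4
i=2 t=21 v=6: → [16,25); WM=16
i=3 t=22 v=1: → [16,25); WM=19
i=4 t=25 v=4: → [24,33); WM=19
i=5 t=20 v=7: → [16,25); WM=22
i=6 t=26 v=5: → [24,33); WM=22

[0,9)=4 [16,25)=16 [24,33)=9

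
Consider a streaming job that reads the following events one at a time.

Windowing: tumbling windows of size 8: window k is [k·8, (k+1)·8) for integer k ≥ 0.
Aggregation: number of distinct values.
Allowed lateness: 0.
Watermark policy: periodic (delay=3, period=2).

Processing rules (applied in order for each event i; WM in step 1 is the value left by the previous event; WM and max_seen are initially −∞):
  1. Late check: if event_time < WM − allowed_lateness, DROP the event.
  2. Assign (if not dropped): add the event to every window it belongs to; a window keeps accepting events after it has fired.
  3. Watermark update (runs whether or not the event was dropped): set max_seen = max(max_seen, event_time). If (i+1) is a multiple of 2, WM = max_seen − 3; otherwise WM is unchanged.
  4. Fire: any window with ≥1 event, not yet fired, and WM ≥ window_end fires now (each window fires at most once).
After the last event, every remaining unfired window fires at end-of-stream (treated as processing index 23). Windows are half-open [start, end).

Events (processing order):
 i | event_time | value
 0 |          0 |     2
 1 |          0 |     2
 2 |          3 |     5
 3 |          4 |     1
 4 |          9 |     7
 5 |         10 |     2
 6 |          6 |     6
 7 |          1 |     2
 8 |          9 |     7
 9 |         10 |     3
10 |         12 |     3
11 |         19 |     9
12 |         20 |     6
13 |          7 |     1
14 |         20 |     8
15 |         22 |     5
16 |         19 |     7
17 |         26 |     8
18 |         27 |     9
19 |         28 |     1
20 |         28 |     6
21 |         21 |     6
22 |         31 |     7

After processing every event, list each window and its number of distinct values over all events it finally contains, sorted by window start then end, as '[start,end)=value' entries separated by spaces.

[0,8)=3 [8,16)=3 [16,24)=5 [24,32)=5

i=0 t=0 v=2: → [0,8); WM=−∞
i=1 t=0 v=2: → [0,8); WM=-3
i=2 t=3 v=5: → [0,8); WM=-3
i=3 t=4 v=1: → [0,8); WM=1
i=4 t=9 v=7: → [8,16); WM=1
i=5 t=10 v=2: → [8,16); WM=7
i=6 t=6 v=6: DROP (t<7-0); WM=7
i=7 t=1 v=2: DROP (t<7-0); WM=7
i=8 t=9 v=7: → [8,16); WM=7
i=9 t=10 v=3: → [8,16); WM=7
i=10 t=12 v=3: → [8,16); WM=7
i=11 t=19 v=9: → [16,24); WM=16; [0,8) fires=3 [8,16) fires=3
i=12 t=20 v=6: → [16,24); WM=16
i=13 t=7 v=1: DROP (t<16-0); WM=17
i=14 t=20 v=8: → [16,24); WM=17
i=15 t=22 v=5: → [16,24); WM=19
i=16 t=19 v=7: → [16,24); WM=19
i=17 t=26 v=8: → [24,32); WM=23
i=18 t=27 v=9: → [24,32); WM=23
i=19 t=28 v=1: → [24,32); WM=25; [16,24) fires=5
i=20 t=28 v=6: → [24,32); WM=25
i=21 t=21 v=6: DROP (t<25-0); WM=25
i=22 t=31 v=7: → [24,32); WM=25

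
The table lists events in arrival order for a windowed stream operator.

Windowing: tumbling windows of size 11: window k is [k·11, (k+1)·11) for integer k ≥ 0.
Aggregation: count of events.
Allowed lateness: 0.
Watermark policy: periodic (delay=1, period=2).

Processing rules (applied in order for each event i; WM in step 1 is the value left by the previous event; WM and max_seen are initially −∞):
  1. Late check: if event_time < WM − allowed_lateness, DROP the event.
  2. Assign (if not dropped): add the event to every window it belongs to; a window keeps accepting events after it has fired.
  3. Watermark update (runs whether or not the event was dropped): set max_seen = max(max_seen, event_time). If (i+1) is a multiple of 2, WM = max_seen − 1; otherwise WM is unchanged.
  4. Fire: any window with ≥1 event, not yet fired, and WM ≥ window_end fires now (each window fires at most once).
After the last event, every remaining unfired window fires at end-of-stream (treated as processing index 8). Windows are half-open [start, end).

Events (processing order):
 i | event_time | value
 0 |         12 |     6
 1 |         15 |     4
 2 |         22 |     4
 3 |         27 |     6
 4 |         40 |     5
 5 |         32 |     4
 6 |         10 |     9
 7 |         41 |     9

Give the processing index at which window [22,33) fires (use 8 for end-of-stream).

5

i=0 t=12 v=6: → [11,22); WM=−∞
i=1 t=15 v=4: → [11,22); WM=14
i=2 t=22 v=4: → [22,33); WM=14
i=3 t=27 v=6: → [22,33); WM=26; [11,22) fires=2
i=4 t=40 v=5: → [33,44); WM=26
i=5 t=32 v=4: → [22,33); WM=39; [22,33) fires=3
i=6 t=10 v=9: DROP (t<39-0); WM=39
i=7 t=41 v=9: → [33,44); WM=40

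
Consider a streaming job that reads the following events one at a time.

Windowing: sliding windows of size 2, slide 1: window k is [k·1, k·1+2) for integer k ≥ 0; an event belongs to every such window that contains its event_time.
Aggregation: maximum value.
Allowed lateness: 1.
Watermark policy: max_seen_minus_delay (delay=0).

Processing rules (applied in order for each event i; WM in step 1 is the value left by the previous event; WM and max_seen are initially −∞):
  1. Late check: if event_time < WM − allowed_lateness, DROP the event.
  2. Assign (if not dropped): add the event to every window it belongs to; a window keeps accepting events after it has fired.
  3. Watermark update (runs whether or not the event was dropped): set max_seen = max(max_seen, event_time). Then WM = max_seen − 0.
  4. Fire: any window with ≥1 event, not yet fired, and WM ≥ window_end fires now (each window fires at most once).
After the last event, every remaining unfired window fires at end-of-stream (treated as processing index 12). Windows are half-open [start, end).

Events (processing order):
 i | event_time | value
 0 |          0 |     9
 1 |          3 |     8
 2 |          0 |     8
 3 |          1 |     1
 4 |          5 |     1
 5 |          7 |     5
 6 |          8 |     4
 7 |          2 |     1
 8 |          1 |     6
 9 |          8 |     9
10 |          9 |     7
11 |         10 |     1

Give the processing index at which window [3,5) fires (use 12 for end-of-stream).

4

i=0 t=0 v=9: → [0,2); WM=0
i=1 t=3 v=8: → [3,5),[2,4); WM=3; [0,2) fires=9
i=2 t=0 v=8: DROP (t<3-1); WM=3
i=3 t=1 v=1: DROP (t<3-1); WM=3
i=4 t=5 v=1: → [5,7),[4,6); WM=5; [2,4) fires=8 [3,5) fires=8
i=5 t=7 v=5: → [7,9),[6,8); WM=7; [4,6) fires=1 [5,7) fires=1
i=6 t=8 v=4: → [8,10),[7,9); WM=8; [6,8) fires=5
i=7 t=2 v=1: DROP (t<8-1); WM=8
i=8 t=1 v=6: DROP (t<8-1); WM=8
i=9 t=8 v=9: → [8,10),[7,9); WM=8
i=10 t=9 v=7: → [9,11),[8,10); WM=9; [7,9) fires=9
i=11 t=10 v=1: → [10,12),[9,11); WM=10; [8,10) fires=9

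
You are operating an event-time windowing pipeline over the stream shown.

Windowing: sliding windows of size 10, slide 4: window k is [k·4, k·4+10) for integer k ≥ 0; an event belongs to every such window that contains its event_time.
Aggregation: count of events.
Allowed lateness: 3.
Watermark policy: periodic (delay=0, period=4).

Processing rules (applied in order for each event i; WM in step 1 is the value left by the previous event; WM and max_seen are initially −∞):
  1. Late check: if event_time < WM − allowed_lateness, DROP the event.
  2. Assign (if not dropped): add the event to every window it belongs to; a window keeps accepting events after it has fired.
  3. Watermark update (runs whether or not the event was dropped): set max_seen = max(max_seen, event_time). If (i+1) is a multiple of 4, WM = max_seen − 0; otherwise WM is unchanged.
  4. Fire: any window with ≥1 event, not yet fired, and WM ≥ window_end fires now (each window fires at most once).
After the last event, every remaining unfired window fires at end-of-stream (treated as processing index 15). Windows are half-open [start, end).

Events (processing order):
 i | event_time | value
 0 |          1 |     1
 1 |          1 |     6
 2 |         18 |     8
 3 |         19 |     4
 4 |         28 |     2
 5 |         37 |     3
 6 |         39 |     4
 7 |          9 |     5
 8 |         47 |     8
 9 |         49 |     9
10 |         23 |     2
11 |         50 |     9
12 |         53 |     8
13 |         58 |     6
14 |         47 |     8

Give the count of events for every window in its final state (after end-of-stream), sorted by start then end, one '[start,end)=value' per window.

i=0 t=1 v=1: → [0,10); WM=−∞
i=1 t=1 v=6: → [0,10); WM=−∞
i=2 t=18 v=8: → [16,26),[12,22); WM=−∞
i=3 t=19 v=4: → [16,26),[12,22); WM=19; [0,10) fires=2
i=4 t=28 v=2: → [28,38),[24,34),[20,30); WM=19
i=5 t=37 v=3: → [36,46),[32,42),[28,38); WM=19
i=6 t=39 v=4: → [36,46),[32,42); WM=19
i=7 t=9 v=5: DROP (t<19-3); WM=39; [12,22) fires=2 [16,26) fires=2 [20,30) fires=1 [24,34) fires=1 [28,38) fires=2
i=8 t=47 v=8: → [44,54),[40,50); WM=39
i=9 t=49 v=9: → [48,58),[44,54),[40,50); WM=39
i=10 t=23 v=2: DROP (t<39-3); WM=39
i=11 t=50 v=9: → [48,58),[44,54); WM=50; [32,42) fires=2 [36,46) fires=2 [40,50) fires=2
i=12 t=53 v=8: → [52,62),[48,58),[44,54); WM=50
i=13 t=58 v=6: → [56,66),[52,62); WM=50
i=14 t=47 v=8: → [44,54),[40,50); WM=50

[0,10)=2 [12,22)=2 [16,26)=2 [20,30)=1 [24,34)=1 [28,38)=2 [32,42)=2 [36,46)=2 [40,50)=3 [44,54)=5 [48,58)=3 [52,62)=2 [56,66)=1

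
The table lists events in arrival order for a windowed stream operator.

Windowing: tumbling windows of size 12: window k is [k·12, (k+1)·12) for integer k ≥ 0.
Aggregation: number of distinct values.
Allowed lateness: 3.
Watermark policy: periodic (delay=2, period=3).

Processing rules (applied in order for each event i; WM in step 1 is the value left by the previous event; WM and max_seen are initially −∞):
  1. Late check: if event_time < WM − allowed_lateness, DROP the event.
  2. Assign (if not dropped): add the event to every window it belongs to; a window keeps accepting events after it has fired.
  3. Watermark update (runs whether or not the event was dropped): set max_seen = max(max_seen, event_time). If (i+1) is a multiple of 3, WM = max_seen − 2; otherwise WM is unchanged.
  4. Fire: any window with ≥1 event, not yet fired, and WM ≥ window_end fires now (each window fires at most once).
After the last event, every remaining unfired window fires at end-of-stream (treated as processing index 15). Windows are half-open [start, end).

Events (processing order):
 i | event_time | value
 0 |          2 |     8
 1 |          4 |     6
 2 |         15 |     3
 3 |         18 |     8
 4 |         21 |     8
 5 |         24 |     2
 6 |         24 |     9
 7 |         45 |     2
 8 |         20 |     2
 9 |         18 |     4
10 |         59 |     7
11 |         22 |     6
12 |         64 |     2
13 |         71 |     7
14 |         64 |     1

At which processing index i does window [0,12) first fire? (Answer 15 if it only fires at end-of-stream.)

2

i=0 t=2 v=8: → [0,12); WM=−∞
i=1 t=4 v=6: → [0,12); WM=−∞
i=2 t=15 v=3: → [12,24); WM=13; [0,12) fires=2
i=3 t=18 v=8: → [12,24); WM=13
i=4 t=21 v=8: → [12,24); WM=13
i=5 t=24 v=2: → [24,36); WM=22
i=6 t=24 v=9: → [24,36); WM=22
i=7 t=45 v=2: → [36,48); WM=22
i=8 t=20 v=2: → [12,24); WM=43; [12,24) fires=3 [24,36) fires=2
i=9 t=18 v=4: DROP (t<43-3); WM=43
i=10 t=59 v=7: → [48,60); WM=43
i=11 t=22 v=6: DROP (t<43-3); WM=57; [36,48) fires=1
i=12 t=64 v=2: → [60,72); WM=57
i=13 t=71 v=7: → [60,72); WM=57
i=14 t=64 v=1: → [60,72); WM=69; [48,60) fires=1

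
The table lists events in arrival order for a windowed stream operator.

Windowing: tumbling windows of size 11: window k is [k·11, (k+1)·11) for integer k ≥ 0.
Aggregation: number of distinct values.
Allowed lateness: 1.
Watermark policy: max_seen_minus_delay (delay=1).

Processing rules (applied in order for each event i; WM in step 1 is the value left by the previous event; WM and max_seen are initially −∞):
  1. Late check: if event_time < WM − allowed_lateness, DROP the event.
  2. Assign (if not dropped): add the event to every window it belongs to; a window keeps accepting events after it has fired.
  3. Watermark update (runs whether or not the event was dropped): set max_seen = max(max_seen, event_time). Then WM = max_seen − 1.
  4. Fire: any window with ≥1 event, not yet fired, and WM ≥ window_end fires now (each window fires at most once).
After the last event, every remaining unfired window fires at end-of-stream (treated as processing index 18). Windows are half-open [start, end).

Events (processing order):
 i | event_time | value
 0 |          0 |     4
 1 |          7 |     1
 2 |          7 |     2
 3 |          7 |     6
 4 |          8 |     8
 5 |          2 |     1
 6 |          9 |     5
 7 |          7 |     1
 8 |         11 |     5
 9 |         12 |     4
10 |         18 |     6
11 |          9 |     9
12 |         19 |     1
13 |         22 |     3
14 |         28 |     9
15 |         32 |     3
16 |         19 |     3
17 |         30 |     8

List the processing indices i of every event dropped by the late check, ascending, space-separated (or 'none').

5 11 16

i=0 t=0 v=4: → [0,11); WM=-1
i=1 t=7 v=1: → [0,11); WM=6
i=2 t=7 v=2: → [0,11); WM=6
i=3 t=7 v=6: → [0,11); WM=6
i=4 t=8 v=8: → [0,11); WM=7
i=5 t=2 v=1: DROP (t<7-1); WM=7
i=6 t=9 v=5: → [0,11); WM=8
i=7 t=7 v=1: → [0,11); WM=8
i=8 t=11 v=5: → [11,22); WM=10
i=9 t=12 v=4: → [11,22); WM=11; [0,11) fires=6
i=10 t=18 v=6: → [11,22); WM=17
i=11 t=9 v=9: DROP (t<17-1); WM=17
i=12 t=19 v=1: → [11,22); WM=18
i=13 t=22 v=3: → [22,33); WM=21
i=14 t=28 v=9: → [22,33); WM=27; [11,22) fires=4
i=15 t=32 v=3: → [22,33); WM=31
i=16 t=19 v=3: DROP (t<31-1); WM=31
i=17 t=30 v=8: → [22,33); WM=31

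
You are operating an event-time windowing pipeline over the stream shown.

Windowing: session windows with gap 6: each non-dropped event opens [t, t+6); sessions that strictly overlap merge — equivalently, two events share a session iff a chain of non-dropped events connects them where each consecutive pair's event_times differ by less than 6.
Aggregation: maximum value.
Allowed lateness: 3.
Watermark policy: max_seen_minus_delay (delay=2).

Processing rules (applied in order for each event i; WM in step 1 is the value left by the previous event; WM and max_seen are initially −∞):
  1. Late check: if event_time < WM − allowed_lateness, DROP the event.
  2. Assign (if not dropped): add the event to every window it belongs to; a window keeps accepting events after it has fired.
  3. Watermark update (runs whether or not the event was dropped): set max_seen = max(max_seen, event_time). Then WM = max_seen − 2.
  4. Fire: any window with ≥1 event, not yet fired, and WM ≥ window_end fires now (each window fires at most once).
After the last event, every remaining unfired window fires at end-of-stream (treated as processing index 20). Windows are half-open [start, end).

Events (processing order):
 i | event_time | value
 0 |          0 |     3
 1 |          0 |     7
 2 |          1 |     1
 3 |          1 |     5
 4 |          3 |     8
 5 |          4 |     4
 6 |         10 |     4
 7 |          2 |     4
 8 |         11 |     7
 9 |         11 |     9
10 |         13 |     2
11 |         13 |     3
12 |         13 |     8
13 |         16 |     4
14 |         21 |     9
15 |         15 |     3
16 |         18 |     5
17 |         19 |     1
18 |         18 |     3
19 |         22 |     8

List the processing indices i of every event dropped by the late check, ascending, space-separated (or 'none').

7 15

i=0 t=0 v=3: → [0,6); WM=-2
i=1 t=0 v=7: → [0,6); WM=-2
i=2 t=1 v=1: → [0,7); WM=-1
i=3 t=1 v=5: → [0,7); WM=-1
i=4 t=3 v=8: → [0,9); WM=1
i=5 t=4 v=4: → [0,10); WM=2
i=6 t=10 v=4: → [10,16); WM=8
i=7 t=2 v=4: DROP (t<8-3); WM=8
i=8 t=11 v=7: → [10,17); WM=9
i=9 t=11 v=9: → [10,17); WM=9
i=10 t=13 v=2: → [10,19); WM=11
i=11 t=13 v=3: → [10,19); WM=11
i=12 t=13 v=8: → [10,19); WM=11
i=13 t=16 v=4: → [10,22); WM=14
i=14 t=21 v=9: → [10,27); WM=19
i=15 t=15 v=3: DROP (t<19-3); WM=19
i=16 t=18 v=5: → [10,27); WM=19
i=17 t=19 v=1: → [10,27); WM=19
i=18 t=18 v=3: → [10,27); WM=19
i=19 t=22 v=8: → [10,28); WM=20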